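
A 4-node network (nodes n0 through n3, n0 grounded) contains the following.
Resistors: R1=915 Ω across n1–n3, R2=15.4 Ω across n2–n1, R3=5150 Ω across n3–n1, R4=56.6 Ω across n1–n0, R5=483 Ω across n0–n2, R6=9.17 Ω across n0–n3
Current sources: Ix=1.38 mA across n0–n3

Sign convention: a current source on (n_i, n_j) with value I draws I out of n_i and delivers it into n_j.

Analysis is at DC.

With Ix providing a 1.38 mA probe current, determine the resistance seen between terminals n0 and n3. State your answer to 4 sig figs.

R_eq = 9.070 Ω

Element admittances at DC:
  Y(R1) = 0.001093 S between n1,n3
  Y(R2) = 0.06494 S between n2,n1
  Y(R3) = 0.0001942 S between n3,n1
  Y(R4) = 0.01767 S between n1,n0
  Y(R5) = 0.002070 S between n0,n2
  Y(R6) = 0.1091 S between n0,n3
  Ix: injects 0.00138 A into n3 (from n0)
Assemble and solve the 3×3 MNA system:
  V(n1)=0.0007685  V(n2)=0.0007448  V(n3)=0.01252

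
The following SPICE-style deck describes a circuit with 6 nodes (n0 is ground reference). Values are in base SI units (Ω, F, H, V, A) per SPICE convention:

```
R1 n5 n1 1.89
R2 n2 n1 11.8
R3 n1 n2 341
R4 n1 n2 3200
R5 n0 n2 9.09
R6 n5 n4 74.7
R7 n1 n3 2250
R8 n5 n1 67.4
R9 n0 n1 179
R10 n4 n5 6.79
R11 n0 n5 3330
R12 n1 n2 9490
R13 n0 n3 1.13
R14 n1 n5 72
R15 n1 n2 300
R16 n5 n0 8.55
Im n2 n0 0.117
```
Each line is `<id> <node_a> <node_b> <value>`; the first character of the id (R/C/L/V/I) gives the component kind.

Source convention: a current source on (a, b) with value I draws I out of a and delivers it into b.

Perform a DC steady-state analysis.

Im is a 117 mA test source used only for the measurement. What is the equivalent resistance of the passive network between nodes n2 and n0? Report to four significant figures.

Apply KCL at each of the 5 non-ground nodes and solve the resulting linear system.
Node n1: branches {R1, R2, R3, R4, R7, R8, R9, R12, R14, R15} → V_1 = -0.3474
Node n2: branches {R2, R3, R4, R5, R12, R15, Im} → V_2 = -0.7385
Node n3: branches {R7, R13} → V_3 = -0.0001744
Node n4: branches {R6, R10} → V_4 = -0.2871
Node n5: branches {R1, R6, R8, R10, R11, R14, R16} → V_5 = -0.2871

R_eq = 6.312 Ω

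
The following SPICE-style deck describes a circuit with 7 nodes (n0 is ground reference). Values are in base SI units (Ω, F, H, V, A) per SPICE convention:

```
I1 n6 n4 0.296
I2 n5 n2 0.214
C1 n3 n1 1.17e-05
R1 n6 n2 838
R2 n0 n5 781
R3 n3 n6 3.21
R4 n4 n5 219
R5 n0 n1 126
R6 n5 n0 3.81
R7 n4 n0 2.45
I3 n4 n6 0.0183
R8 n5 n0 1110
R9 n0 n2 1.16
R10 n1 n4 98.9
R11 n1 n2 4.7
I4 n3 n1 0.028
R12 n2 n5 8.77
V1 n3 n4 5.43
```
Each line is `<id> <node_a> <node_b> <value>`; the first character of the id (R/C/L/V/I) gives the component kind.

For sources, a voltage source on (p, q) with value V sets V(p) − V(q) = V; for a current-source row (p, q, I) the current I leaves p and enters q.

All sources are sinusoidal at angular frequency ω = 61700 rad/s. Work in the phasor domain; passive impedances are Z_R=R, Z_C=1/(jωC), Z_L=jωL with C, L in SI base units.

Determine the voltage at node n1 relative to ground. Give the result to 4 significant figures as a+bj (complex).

3.690+0.6426j V

Apply KCL at each of the 6 non-ground nodes and solve the resulting linear system.
Node n1: branches {C1, R5, R10, R11, I4} → V_1 = 3.690+0.6426j
Node n2: branches {I2, R1, R9, R11, R12} → V_2 = 0.8103+0.1176j
Node n3: branches {C1, R3, I4, V1} → V_3 = 3.865-0.2815j
Node n4: branches {I1, R4, R7, I3, R10, V1} → V_4 = -1.565-0.2815j
Node n5: branches {I2, R2, R4, R6, R8, R12} → V_5 = -0.3360+0.03165j
Node n6: branches {I1, R1, R3, I3} → V_6 = 2.965-0.2800j
Source currents: i(V1)=-0.9754-0.1257j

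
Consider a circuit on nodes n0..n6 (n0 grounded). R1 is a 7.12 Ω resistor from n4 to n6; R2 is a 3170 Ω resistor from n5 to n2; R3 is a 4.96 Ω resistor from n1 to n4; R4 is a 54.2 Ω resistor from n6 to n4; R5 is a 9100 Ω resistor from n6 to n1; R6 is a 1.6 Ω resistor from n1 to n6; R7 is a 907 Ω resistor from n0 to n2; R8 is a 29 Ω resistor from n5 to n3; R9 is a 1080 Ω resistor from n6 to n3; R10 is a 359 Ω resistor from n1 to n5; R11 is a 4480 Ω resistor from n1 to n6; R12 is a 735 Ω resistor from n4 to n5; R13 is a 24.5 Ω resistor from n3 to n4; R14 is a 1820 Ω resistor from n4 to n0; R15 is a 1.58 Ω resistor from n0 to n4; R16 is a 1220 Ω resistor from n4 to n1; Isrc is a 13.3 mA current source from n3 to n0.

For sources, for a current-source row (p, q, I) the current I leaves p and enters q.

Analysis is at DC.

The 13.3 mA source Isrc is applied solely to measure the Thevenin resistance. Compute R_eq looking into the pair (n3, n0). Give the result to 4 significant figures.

Apply KCL at each of the 6 non-ground nodes and solve the resulting linear system.
Node n1: branches {R3, R5, R6, R10, R11, R16} → V_1 = -0.02370
Node n2: branches {R2, R7} → V_2 = -0.06219
Node n3: branches {R8, R9, R13, Isrc} → V_3 = -0.3124
Node n4: branches {R1, R3, R4, R12, R13, R14, R15, R16} → V_4 = -0.02089
Node n5: branches {R2, R8, R10, R12} → V_5 = -0.2796
Node n6: branches {R1, R4, R5, R6, R9, R11} → V_6 = -0.02347

R_eq = 23.49 Ω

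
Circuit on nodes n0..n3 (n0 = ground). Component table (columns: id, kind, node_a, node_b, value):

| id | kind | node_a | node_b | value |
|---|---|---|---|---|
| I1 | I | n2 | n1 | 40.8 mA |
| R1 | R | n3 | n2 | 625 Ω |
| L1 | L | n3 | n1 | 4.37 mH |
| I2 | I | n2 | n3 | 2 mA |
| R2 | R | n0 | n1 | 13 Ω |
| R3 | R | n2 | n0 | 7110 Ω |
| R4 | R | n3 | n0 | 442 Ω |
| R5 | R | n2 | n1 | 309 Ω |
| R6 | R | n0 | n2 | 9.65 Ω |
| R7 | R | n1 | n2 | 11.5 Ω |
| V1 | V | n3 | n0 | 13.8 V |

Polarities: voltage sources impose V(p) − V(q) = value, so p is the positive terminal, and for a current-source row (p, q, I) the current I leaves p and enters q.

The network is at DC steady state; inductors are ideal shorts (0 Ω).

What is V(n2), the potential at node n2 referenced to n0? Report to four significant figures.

6.259 V

MNA unknowns: 3 node voltages V₁..V_3 plus 2 source currents (L1, V1)
I1: z[2]−=0.0408, z[1]+=0.0408
R1: Y=0.001600 on G[3,2]
L1: row V3−V1=0, i_L1 at 3,1
I2: z[2]−=0.002, z[3]+=0.002
R2: Y=0.07692 on G[0,1]
R3: Y=0.0001406 on G[2,0]
R4: Y=0.002262 on G[3,0]
R5: Y=0.003236 on G[2,1]
R6: Y=0.1036 on G[0,2]
R7: Y=0.08696 on G[1,2]
V1: row V3−V0=13.8, i_V1 at 3,0
solve → V1=13.80, V2=6.259, V3=13.80
aux → i_L1=1.701, i_V1=-1.742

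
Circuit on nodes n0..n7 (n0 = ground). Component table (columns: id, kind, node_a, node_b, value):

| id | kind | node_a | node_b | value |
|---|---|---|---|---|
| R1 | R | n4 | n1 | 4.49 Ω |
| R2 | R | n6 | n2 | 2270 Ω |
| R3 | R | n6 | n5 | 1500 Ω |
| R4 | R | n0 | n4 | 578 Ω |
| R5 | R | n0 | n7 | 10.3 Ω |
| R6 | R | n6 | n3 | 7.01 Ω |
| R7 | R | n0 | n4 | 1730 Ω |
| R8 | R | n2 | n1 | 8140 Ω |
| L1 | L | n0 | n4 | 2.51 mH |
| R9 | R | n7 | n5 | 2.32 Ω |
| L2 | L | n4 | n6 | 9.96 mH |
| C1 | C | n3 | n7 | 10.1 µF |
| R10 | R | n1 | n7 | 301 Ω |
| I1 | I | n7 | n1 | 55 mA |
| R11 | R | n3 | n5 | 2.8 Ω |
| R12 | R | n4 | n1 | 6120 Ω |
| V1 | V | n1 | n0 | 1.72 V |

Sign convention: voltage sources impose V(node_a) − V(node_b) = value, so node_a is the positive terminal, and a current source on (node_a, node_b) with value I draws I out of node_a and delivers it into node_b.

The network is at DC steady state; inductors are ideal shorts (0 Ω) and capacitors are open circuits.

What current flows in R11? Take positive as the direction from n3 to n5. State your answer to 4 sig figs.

0.02214 A

Apply KCL at each of the 7 non-ground nodes and solve the resulting linear system.
Node n1: branches {R1, R8, R10, I1, R12, V1} → V_1 = 1.720
Node n2: branches {R2, R8} → V_2 = 0.3751
Node n3: branches {R6, C1, R11} → V_3 = -0.1552
Node n4: branches {R1, R4, R7, L1, L2, R12} → V_4 = 0.000
Node n5: branches {R3, R9, R11} → V_5 = -0.2172
Node n6: branches {R2, R3, R6, L2} → V_6 = 0.000
Node n7: branches {R5, R9, C1, R10, I1} → V_7 = -0.2689
Source currents: i(L1)=-0.3612, i(L2)=0.02212, i(V1)=-0.3351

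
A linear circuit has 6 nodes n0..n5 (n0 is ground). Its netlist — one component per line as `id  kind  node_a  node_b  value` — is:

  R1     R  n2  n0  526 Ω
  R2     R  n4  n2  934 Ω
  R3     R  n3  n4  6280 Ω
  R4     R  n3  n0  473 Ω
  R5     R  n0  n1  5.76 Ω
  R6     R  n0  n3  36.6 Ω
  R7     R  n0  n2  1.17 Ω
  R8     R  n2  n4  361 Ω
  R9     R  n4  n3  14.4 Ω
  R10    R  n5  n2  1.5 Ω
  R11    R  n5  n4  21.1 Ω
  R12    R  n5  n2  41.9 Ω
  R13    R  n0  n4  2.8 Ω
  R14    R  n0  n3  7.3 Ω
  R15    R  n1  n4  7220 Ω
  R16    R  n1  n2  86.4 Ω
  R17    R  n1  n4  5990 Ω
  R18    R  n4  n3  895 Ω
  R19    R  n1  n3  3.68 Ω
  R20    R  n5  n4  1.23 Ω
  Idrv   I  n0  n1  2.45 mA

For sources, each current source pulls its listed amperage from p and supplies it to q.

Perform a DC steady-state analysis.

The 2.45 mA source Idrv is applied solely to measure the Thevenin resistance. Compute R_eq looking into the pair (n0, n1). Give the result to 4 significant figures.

MNA unknowns: 5 node voltages V₁..V_5
R1: Y=0.001901 on G[2,0]
R2: Y=0.001071 on G[4,2]
R3: Y=0.0001592 on G[3,4]
R4: Y=0.002114 on G[3,0]
R5: Y=0.1736 on G[0,1]
R6: Y=0.02732 on G[0,3]
R7: Y=0.8547 on G[0,2]
R8: Y=0.002770 on G[2,4]
R9: Y=0.06944 on G[4,3]
R10: Y=0.6667 on G[5,2]
R11: Y=0.04739 on G[5,4]
R12: Y=0.02387 on G[5,2]
R13: Y=0.3571 on G[0,4]
R14: Y=0.1370 on G[0,3]
R15: Y=0.0001385 on G[1,4]
R16: Y=0.01157 on G[1,2]
R17: Y=0.0001669 on G[1,4]
R18: Y=0.001117 on G[4,3]
R19: Y=0.2717 on G[1,3]
R20: Y=0.8130 on G[5,4]
Idrv: z[0]−=0.00245, z[1]+=0.00245
solve → V1=0.007916, V2=0.0002211, V3=0.004294, V4=0.0004805, V5=0.0003650

R_eq = 3.231 Ω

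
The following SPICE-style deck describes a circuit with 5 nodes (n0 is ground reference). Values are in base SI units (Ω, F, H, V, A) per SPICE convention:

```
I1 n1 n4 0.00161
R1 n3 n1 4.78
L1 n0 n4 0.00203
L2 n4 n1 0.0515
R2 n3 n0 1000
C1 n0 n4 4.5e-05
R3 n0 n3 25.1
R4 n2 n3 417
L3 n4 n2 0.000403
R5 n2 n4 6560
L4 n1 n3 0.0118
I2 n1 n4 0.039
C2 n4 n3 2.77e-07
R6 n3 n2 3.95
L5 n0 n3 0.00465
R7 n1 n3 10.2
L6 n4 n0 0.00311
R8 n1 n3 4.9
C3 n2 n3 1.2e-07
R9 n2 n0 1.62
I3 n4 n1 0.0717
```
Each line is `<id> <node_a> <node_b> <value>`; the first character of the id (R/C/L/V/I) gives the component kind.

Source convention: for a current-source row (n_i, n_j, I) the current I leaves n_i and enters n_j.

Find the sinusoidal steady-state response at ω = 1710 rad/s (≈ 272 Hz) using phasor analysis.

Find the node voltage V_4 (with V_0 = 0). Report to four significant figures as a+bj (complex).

Element admittances at ω=1710 rad/s:
  I1: injects 0.00161 A into n4 (from n1)
  Y(R1) = 0.2092+0.000j S between n3,n1
  Y(L1) = 0.000-0.2881j S between n0,n4
  Y(L2) = 0.000-0.01136j S between n4,n1
  Y(R2) = 0.001000+0.000j S between n3,n0
  Y(C1) = 0.000+0.07695j S between n0,n4
  Y(R3) = 0.03984+0.000j S between n0,n3
  Y(R4) = 0.002398+0.000j S between n2,n3
  Y(L3) = 0.000-1.451j S between n4,n2
  Y(R5) = 0.0001524+0.000j S between n2,n4
  Y(L4) = 0.000-0.04956j S between n1,n3
  I2: injects 0.039 A into n4 (from n1)
  Y(C2) = 0.000+0.0004737j S between n4,n3
  Y(R6) = 0.2532+0.000j S between n3,n2
  Y(L5) = 0.000-0.1258j S between n0,n3
  Y(R7) = 0.09804+0.000j S between n1,n3
  Y(L6) = 0.000-0.1880j S between n4,n0
  Y(R8) = 0.2041+0.000j S between n1,n3
  Y(C3) = 0.000+0.0002052j S between n2,n3
  Y(R9) = 0.6173+0.000j S between n2,n0
  I3: injects 0.0717 A into n1 (from n4)
Assemble and solve the 4×4 MNA system:
  V(n1)=0.1348+0.05407j  V(n2)=-0.008185+0.008942j  V(n3)=0.07630+0.04528j  V(n4)=-0.005580-0.009415j

-0.005580-0.009415j V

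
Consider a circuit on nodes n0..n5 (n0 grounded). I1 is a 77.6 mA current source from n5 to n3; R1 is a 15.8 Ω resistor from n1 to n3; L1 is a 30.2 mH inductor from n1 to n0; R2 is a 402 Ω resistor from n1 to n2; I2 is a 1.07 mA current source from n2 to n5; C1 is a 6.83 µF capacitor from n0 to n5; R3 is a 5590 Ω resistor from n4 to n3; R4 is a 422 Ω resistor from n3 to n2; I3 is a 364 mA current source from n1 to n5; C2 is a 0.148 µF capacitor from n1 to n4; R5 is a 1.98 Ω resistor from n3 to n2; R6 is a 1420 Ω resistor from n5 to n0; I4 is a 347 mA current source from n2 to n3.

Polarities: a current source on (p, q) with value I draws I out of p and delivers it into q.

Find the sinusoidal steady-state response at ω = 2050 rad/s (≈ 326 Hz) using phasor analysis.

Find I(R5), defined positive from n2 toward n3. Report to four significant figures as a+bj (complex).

-0.3477+3.474e-06j A

MNA unknowns: 5 node voltages V₁..V_5
I1: z[5]−=0.0776, z[3]+=0.0776
R1: Y=0.06329+0.000j on G[1,3]
L1: Y=0.000-0.01615j on G[1,0]
R2: Y=0.002488+0.000j on G[1,2]
I2: z[2]−=0.00107, z[5]+=0.00107
C1: Y=0.000+0.01400j on G[0,5]
R3: Y=0.0001789+0.000j on G[4,3]
R4: Y=0.002370+0.000j on G[3,2]
I3: z[1]−=0.364, z[5]+=0.364
C2: Y=0.000+0.0003034j on G[1,4]
R5: Y=0.5051+0.000j on G[3,2]
R6: Y=0.0007042+0.000j on G[5,0]
I4: z[2]−=0.347, z[3]+=0.347
solve → V1=0.000-17.80j, V2=0.4987-17.80j, V3=1.187-17.80j, V4=0.3056-18.32j, V5=1.030-20.48j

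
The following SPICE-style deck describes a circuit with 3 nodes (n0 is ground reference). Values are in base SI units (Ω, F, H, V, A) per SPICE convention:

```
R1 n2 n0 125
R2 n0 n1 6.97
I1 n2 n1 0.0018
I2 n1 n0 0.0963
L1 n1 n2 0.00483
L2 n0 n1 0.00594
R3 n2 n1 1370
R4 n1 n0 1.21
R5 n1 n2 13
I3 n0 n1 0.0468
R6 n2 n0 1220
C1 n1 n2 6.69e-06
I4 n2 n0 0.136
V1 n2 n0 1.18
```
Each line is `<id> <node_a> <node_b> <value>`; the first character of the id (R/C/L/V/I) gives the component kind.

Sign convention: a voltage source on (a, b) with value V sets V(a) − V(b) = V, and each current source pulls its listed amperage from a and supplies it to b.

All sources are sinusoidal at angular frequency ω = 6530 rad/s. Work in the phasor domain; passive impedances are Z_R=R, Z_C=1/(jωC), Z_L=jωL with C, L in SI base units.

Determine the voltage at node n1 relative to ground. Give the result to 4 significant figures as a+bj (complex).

0.04175+0.01404j V

Element admittances at ω=6530 rad/s:
  Y(R1) = 0.008000+0.000j S between n2,n0
  Y(R2) = 0.1435+0.000j S between n0,n1
  I1: injects 0.0018 A into n1 (from n2)
  I2: injects 0.0963 A into n0 (from n1)
  Y(L1) = 0.000-0.03171j S between n1,n2
  Y(L2) = 0.000-0.02578j S between n0,n1
  Y(R3) = 0.0007299+0.000j S between n2,n1
  Y(R4) = 0.8264+0.000j S between n1,n0
  Y(R5) = 0.07692+0.000j S between n1,n2
  I3: injects 0.0468 A into n1 (from n0)
  Y(R6) = 0.0008197+0.000j S between n2,n0
  Y(C1) = 0.000+0.04369j S between n1,n2
  I4: injects 0.136 A into n0 (from n2)
  V1: constraint V(n2)−V(n0) = 1.18
Assemble and solve the 3×3 MNA system:
  V(n1)=0.04175+0.01404j  V(n2)=1.180+0.000j
  i(V1)=-0.2368-0.01255j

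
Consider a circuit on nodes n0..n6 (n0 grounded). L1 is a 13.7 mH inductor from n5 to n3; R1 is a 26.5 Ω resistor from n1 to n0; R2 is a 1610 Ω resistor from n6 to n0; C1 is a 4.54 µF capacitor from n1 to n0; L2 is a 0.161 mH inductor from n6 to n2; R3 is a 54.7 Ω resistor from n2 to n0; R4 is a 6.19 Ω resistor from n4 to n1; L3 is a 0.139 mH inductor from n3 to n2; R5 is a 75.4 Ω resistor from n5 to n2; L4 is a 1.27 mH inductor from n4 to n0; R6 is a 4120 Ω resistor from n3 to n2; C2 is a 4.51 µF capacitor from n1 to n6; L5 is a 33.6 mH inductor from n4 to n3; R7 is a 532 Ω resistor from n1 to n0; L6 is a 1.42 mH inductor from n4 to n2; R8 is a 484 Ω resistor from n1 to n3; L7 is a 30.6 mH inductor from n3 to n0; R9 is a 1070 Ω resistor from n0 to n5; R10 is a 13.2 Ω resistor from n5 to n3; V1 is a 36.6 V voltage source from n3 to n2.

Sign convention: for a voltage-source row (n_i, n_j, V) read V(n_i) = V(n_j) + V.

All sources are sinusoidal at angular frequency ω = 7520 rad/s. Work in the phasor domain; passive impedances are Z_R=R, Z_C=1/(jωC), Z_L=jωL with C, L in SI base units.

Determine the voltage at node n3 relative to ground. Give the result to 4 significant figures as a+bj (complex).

31.25+1.606j V

MNA unknowns: 6 node voltages V₁..V_6 plus 1 source current (V1)
L1: Y=0.000-0.009706j on G[5,3]
R1: Y=0.03774+0.000j on G[1,0]
R2: Y=0.0006211+0.000j on G[6,0]
C1: Y=0.000+0.03414j on G[1,0]
L2: Y=0.000-0.8260j on G[6,2]
R3: Y=0.01828+0.000j on G[2,0]
R4: Y=0.1616+0.000j on G[4,1]
L3: Y=0.000-0.9567j on G[3,2]
R5: Y=0.01326+0.000j on G[5,2]
L4: Y=0.000-0.1047j on G[4,0]
R6: Y=0.0002427+0.000j on G[3,2]
C2: Y=0.000+0.03392j on G[1,6]
L5: Y=0.000-0.003958j on G[4,3]
R7: Y=0.001880+0.000j on G[1,0]
L6: Y=0.000-0.09365j on G[4,2]
R8: Y=0.002066+0.000j on G[1,3]
L7: Y=0.000-0.004346j on G[3,0]
R9: Y=0.0009346+0.000j on G[0,5]
R10: Y=0.07576+0.000j on G[5,3]
V1: row V3−V2=36.6, i_V1 at 3,2
solve → V1=-0.8362+0.2120j, V2=-5.351+1.606j, V3=31.25+1.606j, V4=-1.190+1.058j, V5=25.60+0.9792j, V6=-5.543+1.670j
aux → i_V1=-0.5187+35.28j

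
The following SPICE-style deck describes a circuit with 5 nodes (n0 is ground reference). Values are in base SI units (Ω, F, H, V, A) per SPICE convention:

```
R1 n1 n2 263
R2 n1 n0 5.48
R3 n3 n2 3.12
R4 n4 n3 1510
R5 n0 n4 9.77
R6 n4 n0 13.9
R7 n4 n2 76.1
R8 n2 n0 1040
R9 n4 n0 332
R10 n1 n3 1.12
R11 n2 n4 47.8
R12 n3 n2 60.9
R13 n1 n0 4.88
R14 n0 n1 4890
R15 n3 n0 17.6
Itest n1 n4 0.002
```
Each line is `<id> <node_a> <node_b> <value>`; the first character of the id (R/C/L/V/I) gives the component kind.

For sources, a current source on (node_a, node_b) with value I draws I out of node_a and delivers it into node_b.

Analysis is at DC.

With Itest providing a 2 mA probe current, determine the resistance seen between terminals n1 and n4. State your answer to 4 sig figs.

MNA unknowns: 4 node voltages V₁..V_4
R1: Y=0.003802 on G[1,2]
R2: Y=0.1825 on G[1,0]
R3: Y=0.3205 on G[3,2]
R4: Y=0.0006623 on G[4,3]
R5: Y=0.1024 on G[0,4]
R6: Y=0.07194 on G[4,0]
R7: Y=0.01314 on G[4,2]
R8: Y=0.0009615 on G[2,0]
R9: Y=0.003012 on G[4,0]
R10: Y=0.8929 on G[1,3]
R11: Y=0.02092 on G[2,4]
R12: Y=0.01642 on G[3,2]
R13: Y=0.2049 on G[1,0]
R14: Y=0.0002045 on G[0,1]
R15: Y=0.05682 on G[3,0]
Itest: z[1]−=0.002, z[4]+=0.002
solve → V1=-0.003708, V2=-0.001978, V3=-0.003085, V4=0.009105

R_eq = 6.407 Ω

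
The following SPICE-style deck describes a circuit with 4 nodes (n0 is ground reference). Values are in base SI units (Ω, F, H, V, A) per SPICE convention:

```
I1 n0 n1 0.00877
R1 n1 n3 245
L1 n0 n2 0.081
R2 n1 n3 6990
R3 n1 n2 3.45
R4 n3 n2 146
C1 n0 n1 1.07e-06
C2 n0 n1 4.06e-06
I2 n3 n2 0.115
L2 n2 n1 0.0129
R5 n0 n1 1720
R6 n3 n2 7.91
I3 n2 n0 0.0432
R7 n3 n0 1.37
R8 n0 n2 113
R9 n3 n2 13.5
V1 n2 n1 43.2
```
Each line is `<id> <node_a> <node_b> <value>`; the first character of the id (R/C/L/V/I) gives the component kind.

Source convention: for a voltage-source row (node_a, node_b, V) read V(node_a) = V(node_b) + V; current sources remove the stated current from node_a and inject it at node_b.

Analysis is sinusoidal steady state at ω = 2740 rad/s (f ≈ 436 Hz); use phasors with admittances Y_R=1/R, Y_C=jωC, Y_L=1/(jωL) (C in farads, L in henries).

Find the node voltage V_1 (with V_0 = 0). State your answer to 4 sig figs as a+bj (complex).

-41.74+3.420j V

Element admittances at ω=2740 rad/s:
  I1: injects 0.00877 A into n1 (from n0)
  Y(R1) = 0.004082+0.000j S between n1,n3
  Y(L1) = 0.000-0.004506j S between n0,n2
  Y(R2) = 0.0001431+0.000j S between n1,n3
  Y(R3) = 0.2899+0.000j S between n1,n2
  Y(R4) = 0.006849+0.000j S between n3,n2
  Y(C1) = 0.000+0.002932j S between n0,n1
  Y(C2) = 0.000+0.01112j S between n0,n1
  I2: injects 0.115 A into n2 (from n3)
  Y(L2) = 0.000-0.02829j S between n2,n1
  Y(R5) = 0.0005814+0.000j S between n0,n1
  Y(R6) = 0.1264+0.000j S between n3,n2
  I3: injects 0.0432 A into n0 (from n2)
  Y(R7) = 0.7299+0.000j S between n3,n0
  Y(R8) = 0.008850+0.000j S between n0,n2
  Y(R9) = 0.07407+0.000j S between n3,n2
  V1: constraint V(n2)−V(n1) = 43.2
Assemble and solve the 4×4 MNA system:
  V(n1)=-41.74+3.420j  V(n2)=1.464+3.420j  V(n3)=0.01307+0.7686j
  i(V1)=-12.78+0.6487j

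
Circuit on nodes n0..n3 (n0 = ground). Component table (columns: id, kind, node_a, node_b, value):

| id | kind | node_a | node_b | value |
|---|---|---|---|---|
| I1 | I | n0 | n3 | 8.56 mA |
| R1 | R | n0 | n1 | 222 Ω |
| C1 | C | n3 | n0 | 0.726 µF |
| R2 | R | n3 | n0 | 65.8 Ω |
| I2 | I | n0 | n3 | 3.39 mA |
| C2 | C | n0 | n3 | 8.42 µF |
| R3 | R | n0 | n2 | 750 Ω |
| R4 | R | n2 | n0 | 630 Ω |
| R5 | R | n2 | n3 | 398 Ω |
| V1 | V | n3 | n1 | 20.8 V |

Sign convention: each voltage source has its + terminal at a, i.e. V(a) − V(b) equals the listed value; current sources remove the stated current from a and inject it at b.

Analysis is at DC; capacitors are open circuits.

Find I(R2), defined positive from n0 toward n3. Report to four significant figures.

MNA unknowns: 3 node voltages V₁..V_3 plus 1 source current (V1)
I1: z[0]−=0.00856, z[3]+=0.00856
R1: Y=0.004505 on G[0,1]
C1: Y=0.000 on G[3,0]
R2: Y=0.01520 on G[3,0]
I2: z[0]−=0.00339, z[3]+=0.00339
C2: Y=0.000 on G[0,3]
R3: Y=0.001333 on G[0,2]
R4: Y=0.001587 on G[2,0]
R5: Y=0.002513 on G[2,3]
V1: row V3−V1=20.8, i_V1 at 3,1
solve → V1=-15.78, V2=2.321, V3=5.018
aux → i_V1=-0.07109

-0.07626 A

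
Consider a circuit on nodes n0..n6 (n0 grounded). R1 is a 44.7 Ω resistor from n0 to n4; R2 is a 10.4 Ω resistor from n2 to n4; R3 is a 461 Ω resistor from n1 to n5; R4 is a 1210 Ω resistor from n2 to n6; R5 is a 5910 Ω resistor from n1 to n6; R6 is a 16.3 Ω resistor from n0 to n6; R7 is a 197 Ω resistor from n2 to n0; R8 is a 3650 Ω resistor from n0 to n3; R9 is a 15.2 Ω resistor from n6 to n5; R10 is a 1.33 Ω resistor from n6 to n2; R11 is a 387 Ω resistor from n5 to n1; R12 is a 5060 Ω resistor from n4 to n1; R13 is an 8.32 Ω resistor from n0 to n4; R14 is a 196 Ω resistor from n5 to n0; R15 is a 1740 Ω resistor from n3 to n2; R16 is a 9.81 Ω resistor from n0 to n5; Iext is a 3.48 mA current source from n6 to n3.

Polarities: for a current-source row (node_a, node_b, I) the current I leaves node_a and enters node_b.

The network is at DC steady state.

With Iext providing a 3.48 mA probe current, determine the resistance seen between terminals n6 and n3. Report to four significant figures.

R_eq = 1180. Ω

Apply KCL at each of the 6 non-ground nodes and solve the resulting linear system.
Node n1: branches {R3, R5, R11, R12} → V_1 = -0.003226
Node n2: branches {R2, R4, R7, R10, R15} → V_2 = -0.004636
Node n3: branches {R8, R15, Iext} → V_3 = 4.097
Node n4: branches {R1, R2, R12, R13} → V_4 = -0.001868
Node n5: branches {R3, R9, R11, R14, R16} → V_5 = -0.003107
Node n6: branches {R4, R5, R6, R9, R10, Iext} → V_6 = -0.008152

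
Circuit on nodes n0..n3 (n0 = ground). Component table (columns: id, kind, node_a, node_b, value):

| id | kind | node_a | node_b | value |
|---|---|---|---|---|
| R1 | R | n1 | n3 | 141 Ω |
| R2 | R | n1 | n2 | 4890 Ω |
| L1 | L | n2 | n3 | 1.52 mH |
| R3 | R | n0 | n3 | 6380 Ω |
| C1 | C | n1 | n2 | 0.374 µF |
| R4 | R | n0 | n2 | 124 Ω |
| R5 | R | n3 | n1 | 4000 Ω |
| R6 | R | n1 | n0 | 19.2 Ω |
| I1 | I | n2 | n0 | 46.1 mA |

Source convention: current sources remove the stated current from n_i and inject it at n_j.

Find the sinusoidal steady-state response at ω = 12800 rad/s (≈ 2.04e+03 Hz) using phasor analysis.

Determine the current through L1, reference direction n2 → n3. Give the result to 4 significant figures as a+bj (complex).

-0.01829+0.007610j A

Element admittances at ω=12800 rad/s:
  Y(R1) = 0.007092+0.000j S between n1,n3
  Y(R2) = 0.0002045+0.000j S between n1,n2
  Y(L1) = 0.000-0.05140j S between n2,n3
  Y(R3) = 0.0001567+0.000j S between n0,n3
  Y(C1) = 0.000+0.004787j S between n1,n2
  Y(R4) = 0.008065+0.000j S between n0,n2
  Y(R5) = 0.0002500+0.000j S between n3,n1
  Y(R6) = 0.05208+0.000j S between n1,n0
  I1: injects 0.0461 A into n0 (from n2)
Assemble and solve the 3×3 MNA system:
  V(n1)=-0.4134-0.09103j  V(n2)=-2.991+0.5699j  V(n3)=-2.843+0.9257j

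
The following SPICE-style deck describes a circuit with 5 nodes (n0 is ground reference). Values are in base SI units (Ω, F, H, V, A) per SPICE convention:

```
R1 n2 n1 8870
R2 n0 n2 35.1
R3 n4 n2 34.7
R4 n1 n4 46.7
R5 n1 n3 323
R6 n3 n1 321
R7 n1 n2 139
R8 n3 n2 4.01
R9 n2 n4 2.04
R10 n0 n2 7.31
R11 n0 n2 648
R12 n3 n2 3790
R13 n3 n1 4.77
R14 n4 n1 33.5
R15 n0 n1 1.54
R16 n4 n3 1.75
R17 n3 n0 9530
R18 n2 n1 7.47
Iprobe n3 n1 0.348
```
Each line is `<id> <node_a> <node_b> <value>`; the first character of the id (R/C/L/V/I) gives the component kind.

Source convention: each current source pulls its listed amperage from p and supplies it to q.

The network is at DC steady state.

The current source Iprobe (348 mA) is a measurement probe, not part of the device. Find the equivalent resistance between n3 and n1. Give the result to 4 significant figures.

Element admittances at DC:
  Y(R1) = 0.0001127 S between n2,n1
  Y(R2) = 0.02849 S between n0,n2
  Y(R3) = 0.02882 S between n4,n2
  Y(R4) = 0.02141 S between n1,n4
  Y(R5) = 0.003096 S between n1,n3
  Y(R6) = 0.003115 S between n3,n1
  Y(R7) = 0.007194 S between n1,n2
  Y(R8) = 0.2494 S between n3,n2
  Y(R9) = 0.4902 S between n2,n4
  Y(R10) = 0.1368 S between n0,n2
  Y(R11) = 0.001543 S between n0,n2
  Y(R12) = 0.0002639 S between n3,n2
  Y(R13) = 0.2096 S between n3,n1
  Y(R14) = 0.02985 S between n4,n1
  Y(R15) = 0.6494 S between n0,n1
  Y(R16) = 0.5714 S between n4,n3
  Y(R17) = 0.0001049 S between n3,n0
  Y(R18) = 0.1339 S between n2,n1
  Iprobe: injects 0.348 A into n1 (from n3)
Assemble and solve the 4×4 MNA system:
  V(n1)=0.1047  V(n2)=-0.4072  V(n3)=-0.7059  V(n4)=-0.5337

R_eq = 2.329 Ω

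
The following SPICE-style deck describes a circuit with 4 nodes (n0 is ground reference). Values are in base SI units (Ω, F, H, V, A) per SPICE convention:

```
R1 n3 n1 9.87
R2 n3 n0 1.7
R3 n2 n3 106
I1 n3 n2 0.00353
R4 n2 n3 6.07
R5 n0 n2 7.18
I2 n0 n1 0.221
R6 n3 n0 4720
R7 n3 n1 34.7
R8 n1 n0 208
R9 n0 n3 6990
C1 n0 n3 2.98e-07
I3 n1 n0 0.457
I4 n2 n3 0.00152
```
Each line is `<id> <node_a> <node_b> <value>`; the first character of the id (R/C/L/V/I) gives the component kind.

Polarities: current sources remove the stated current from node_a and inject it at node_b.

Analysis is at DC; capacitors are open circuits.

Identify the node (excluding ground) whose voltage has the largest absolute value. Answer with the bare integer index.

1

MNA unknowns: 3 node voltages V₁..V_3
R1: Y=0.1013 on G[3,1]
R2: Y=0.5882 on G[3,0]
R3: Y=0.009434 on G[2,3]
I1: z[3]−=0.00353, z[2]+=0.00353
R4: Y=0.1647 on G[2,3]
R5: Y=0.1393 on G[0,2]
I2: z[0]−=0.221, z[1]+=0.221
R6: Y=0.0002119 on G[3,0]
R7: Y=0.02882 on G[3,1]
R8: Y=0.004808 on G[1,0]
R9: Y=0.0001431 on G[0,3]
C1: Y=0.000 on G[0,3]
I3: z[1]−=0.457, z[0]+=0.457
I4: z[2]−=0.00152, z[3]+=0.00152
solve → V1=-2.077, V2=-0.1829, V3=-0.3407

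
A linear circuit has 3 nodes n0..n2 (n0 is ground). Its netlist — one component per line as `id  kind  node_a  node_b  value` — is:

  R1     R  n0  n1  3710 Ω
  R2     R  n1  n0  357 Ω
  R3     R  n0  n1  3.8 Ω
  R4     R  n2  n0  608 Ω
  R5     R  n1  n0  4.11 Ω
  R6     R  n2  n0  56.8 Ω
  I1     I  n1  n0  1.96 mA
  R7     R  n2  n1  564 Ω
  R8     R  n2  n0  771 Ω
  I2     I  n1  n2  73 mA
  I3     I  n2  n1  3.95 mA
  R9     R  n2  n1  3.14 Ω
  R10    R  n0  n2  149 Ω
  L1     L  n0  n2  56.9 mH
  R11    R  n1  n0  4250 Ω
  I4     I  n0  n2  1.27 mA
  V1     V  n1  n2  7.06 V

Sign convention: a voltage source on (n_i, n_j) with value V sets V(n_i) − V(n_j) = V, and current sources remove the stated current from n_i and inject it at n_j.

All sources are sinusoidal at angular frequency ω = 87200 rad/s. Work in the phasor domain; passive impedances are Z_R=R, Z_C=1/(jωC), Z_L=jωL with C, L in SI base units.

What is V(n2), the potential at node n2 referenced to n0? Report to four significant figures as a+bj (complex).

Apply KCL at each of the 2 non-ground nodes and solve the resulting linear system.
Node n1: branches {R1, R2, R3, R5, I1, R7, I2, I3, R9, R11, V1} → V_1 = 0.3571-0.002516j
Node n2: branches {R4, R6, R7, R8, I2, I3, R9, R10, L1, I4, V1} → V_2 = -6.703-0.002516j
Source currents: i(V1)=-2.514+0.001282j

-6.703-0.002516j V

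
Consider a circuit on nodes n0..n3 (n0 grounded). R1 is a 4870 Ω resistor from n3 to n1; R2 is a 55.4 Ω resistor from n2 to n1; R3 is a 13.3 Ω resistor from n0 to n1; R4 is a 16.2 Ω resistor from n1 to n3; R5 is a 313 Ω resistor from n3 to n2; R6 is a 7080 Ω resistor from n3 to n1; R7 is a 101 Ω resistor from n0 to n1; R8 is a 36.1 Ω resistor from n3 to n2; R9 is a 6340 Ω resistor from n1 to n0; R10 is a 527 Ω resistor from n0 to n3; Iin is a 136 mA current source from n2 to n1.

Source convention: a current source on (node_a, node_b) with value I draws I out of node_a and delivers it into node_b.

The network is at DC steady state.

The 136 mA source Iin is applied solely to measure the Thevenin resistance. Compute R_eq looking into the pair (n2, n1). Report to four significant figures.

Apply KCL at each of the 3 non-ground nodes and solve the resulting linear system.
Node n1: branches {R1, R2, R3, R4, R6, R7, R9, Iin} → V_1 = 0.02482
Node n2: branches {R2, R5, R8, Iin} → V_2 = -3.473
Node n3: branches {R1, R4, R5, R6, R8, R10} → V_3 = -1.115

R_eq = 25.72 Ω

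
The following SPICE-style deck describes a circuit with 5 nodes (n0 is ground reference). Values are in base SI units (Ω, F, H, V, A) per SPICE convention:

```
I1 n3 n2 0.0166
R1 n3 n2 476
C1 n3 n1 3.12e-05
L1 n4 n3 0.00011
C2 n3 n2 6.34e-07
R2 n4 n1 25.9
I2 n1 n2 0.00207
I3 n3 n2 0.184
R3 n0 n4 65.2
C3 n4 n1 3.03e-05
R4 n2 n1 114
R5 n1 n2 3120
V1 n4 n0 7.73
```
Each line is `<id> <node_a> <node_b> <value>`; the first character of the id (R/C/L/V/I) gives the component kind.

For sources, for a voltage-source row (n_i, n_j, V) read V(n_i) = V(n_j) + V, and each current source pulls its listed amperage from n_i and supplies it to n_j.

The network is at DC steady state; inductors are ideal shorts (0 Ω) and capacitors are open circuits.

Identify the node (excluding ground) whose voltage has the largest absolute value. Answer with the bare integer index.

Element admittances at DC:
  I1: injects 0.0166 A into n2 (from n3)
  Y(R1) = 0.002101 S between n3,n2
  Y(C1) = 0.000 S between n3,n1
  L1: short n4↔n3 (DC inductor)
  Y(C2) = 0.000 S between n3,n2
  Y(R2) = 0.03861 S between n4,n1
  I2: injects 0.00207 A into n2 (from n1)
  I3: injects 0.184 A into n2 (from n3)
  Y(R3) = 0.01534 S between n0,n4
  Y(C3) = 0.000 S between n4,n1
  Y(R4) = 0.008772 S between n2,n1
  Y(R5) = 0.0003205 S between n1,n2
  V1: constraint V(n4)−V(n0) = 7.73
Assemble and solve the 6×6 MNA system:
  V(n1)=11.76  V(n2)=29.11  V(n3)=7.730  V(n4)=7.730
  i(L1)=0.1557  i(V1)=-0.1186

2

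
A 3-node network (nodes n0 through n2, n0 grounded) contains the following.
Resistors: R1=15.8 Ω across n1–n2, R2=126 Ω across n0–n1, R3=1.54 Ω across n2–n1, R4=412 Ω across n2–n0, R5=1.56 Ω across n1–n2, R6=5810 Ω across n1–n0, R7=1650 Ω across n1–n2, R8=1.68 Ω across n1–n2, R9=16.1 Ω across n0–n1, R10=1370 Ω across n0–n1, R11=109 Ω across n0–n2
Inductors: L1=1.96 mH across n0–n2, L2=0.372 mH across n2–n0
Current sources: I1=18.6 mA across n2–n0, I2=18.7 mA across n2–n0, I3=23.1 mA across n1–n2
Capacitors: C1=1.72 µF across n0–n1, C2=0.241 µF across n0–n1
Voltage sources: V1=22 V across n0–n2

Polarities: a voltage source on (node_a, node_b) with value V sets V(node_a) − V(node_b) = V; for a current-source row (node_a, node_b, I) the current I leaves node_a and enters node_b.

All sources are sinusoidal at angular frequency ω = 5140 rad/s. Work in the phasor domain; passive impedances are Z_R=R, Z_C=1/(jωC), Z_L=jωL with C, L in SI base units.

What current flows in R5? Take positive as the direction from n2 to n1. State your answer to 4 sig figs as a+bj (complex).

-0.4882-0.06792j A

Element admittances at ω=5140 rad/s:
  Y(R1) = 0.06329+0.000j S between n1,n2
  Y(R2) = 0.007937+0.000j S between n0,n1
  Y(L1) = 0.000-0.09926j S between n0,n2
  Y(R3) = 0.6494+0.000j S between n2,n1
  Y(R4) = 0.002427+0.000j S between n2,n0
  Y(R5) = 0.6410+0.000j S between n1,n2
  Y(R6) = 0.0001721+0.000j S between n1,n0
  I1: injects 0.0186 A into n0 (from n2)
  I2: injects 0.0187 A into n0 (from n2)
  Y(R7) = 0.0006061+0.000j S between n1,n2
  Y(R8) = 0.5952+0.000j S between n1,n2
  I3: injects 0.0231 A into n2 (from n1)
  Y(R9) = 0.06211+0.000j S between n0,n1
  Y(C1) = 0.000+0.008841j S between n0,n1
  Y(R10) = 0.0007299+0.000j S between n0,n1
  Y(L2) = 0.000-0.5230j S between n2,n0
  Y(C2) = 0.000+0.001239j S between n0,n1
  Y(R11) = 0.009174+0.000j S between n0,n2
  V1: constraint V(n0)−V(n2) = 22
Assemble and solve the 3×3 MNA system:
  V(n1)=-21.24+0.1060j  V(n2)=-22.00+0.000j
  i(V1)=-1.726+13.48j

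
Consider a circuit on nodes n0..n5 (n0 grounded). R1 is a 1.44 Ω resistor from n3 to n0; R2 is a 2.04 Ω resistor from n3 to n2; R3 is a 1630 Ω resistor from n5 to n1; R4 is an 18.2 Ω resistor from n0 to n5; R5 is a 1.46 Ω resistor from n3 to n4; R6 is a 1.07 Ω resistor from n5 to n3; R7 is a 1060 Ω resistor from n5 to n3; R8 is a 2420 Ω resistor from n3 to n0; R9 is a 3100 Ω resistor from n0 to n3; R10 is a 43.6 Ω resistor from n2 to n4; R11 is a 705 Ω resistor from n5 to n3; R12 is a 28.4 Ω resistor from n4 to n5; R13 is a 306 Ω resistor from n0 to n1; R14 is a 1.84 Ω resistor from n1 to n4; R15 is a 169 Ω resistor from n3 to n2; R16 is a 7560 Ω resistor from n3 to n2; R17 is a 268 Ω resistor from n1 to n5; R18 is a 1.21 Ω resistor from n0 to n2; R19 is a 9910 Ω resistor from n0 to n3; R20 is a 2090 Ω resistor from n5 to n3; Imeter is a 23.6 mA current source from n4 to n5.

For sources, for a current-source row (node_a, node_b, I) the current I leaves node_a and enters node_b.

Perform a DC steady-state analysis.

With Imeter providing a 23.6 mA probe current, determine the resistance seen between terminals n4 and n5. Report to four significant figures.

Apply KCL at each of the 5 non-ground nodes and solve the resulting linear system.
Node n1: branches {R3, R13, R14, R17} → V_1 = -0.03033
Node n2: branches {R2, R10, R15, R16, R18} → V_2 = -0.0007578
Node n3: branches {R1, R2, R5, R6, R7, R8, R9, R11, R15, R16, R19, R20} → V_3 = -0.0006256
Node n4: branches {R5, R10, R12, R14, Imeter} → V_4 = -0.03092
Node n5: branches {R3, R4, R6, R7, R11, R12, R17, R20, Imeter} → V_5 = 0.02112

R_eq = 2.205 Ω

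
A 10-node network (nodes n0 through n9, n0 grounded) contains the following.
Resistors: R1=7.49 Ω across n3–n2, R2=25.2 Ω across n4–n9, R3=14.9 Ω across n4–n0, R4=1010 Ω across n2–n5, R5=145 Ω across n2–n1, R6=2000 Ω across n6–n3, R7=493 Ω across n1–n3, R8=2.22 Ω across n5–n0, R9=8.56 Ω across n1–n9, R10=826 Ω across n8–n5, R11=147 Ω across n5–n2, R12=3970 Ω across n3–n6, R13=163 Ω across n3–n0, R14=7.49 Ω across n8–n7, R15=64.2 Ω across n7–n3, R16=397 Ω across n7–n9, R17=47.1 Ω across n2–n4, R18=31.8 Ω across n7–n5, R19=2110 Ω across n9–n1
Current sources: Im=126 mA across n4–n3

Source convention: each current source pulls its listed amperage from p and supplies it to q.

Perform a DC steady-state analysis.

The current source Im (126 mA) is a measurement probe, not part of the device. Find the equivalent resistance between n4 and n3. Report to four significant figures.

Element admittances at DC:
  Y(R1) = 0.1335 S between n3,n2
  Y(R2) = 0.03968 S between n4,n9
  Y(R3) = 0.06711 S between n4,n0
  Y(R4) = 0.0009901 S between n2,n5
  Y(R5) = 0.006897 S between n2,n1
  Y(R6) = 0.0005000 S between n6,n3
  Y(R7) = 0.002028 S between n1,n3
  Y(R8) = 0.4505 S between n5,n0
  Y(R9) = 0.1168 S between n1,n9
  Y(R10) = 0.001211 S between n8,n5
  Y(R11) = 0.006803 S between n5,n2
  Y(R12) = 0.0002519 S between n3,n6
  Y(R13) = 0.006135 S between n3,n0
  Y(R14) = 0.1335 S between n8,n7
  Y(R15) = 0.01558 S between n7,n3
  Y(R16) = 0.002519 S between n7,n9
  Y(R17) = 0.02123 S between n2,n4
  Y(R18) = 0.03145 S between n7,n5
  Y(R19) = 0.0004739 S between n9,n1
  Im: injects 0.126 A into n3 (from n4)
Assemble and solve the 9×9 MNA system:
  V(n1)=-0.08550  V(n2)=1.802  V(n3)=2.407  V(n4)=-0.7596  V(n5)=0.08039  V(n6)=2.407  V(n7)=0.7787  V(n8)=0.7725  V(n9)=-0.2396

R_eq = 25.13 Ω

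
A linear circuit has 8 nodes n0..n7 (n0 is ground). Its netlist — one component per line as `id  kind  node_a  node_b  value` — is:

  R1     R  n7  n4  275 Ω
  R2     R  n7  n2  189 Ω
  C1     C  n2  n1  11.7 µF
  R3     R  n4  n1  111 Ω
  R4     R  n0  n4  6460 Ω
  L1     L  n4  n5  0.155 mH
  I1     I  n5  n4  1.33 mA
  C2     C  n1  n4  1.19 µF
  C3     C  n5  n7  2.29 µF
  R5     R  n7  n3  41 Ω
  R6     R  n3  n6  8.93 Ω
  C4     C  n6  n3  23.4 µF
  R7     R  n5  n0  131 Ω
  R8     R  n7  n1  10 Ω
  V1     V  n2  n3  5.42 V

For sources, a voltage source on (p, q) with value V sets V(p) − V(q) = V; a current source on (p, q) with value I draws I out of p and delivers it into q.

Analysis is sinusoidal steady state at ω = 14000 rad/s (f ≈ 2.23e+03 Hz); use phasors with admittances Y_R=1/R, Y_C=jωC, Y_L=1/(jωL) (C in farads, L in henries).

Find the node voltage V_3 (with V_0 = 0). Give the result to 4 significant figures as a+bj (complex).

-4.717-0.4863j V

MNA unknowns: 7 node voltages V₁..V_7 plus 1 source current (V1)
R1: Y=0.003636+0.000j on G[7,4]
R2: Y=0.005291+0.000j on G[7,2]
C1: Y=0.000+0.1638j on G[2,1]
R3: Y=0.009009+0.000j on G[4,1]
R4: Y=0.0001548+0.000j on G[0,4]
L1: Y=0.000-0.4608j on G[4,5]
I1: z[5]−=0.00133, z[4]+=0.00133
C2: Y=0.000+0.01666j on G[1,4]
C3: Y=0.000+0.03206j on G[5,7]
R5: Y=0.02439+0.000j on G[7,3]
R6: Y=0.1120+0.000j on G[3,6]
C4: Y=0.000+0.3276j on G[6,3]
R7: Y=0.007634+0.000j on G[5,0]
R8: Y=0.1000+0.000j on G[7,1]
V1: row V2−V3=5.42, i_V1 at 2,3
solve → V1=0.6016+0.1270j, V2=0.7034-0.4863j, V3=-4.717-0.4863j, V4=-0.02500+0.007989j, V5=0.0005070-0.0001620j, V6=-4.717-0.4863j, V7=-0.3662+0.07539j
aux → i_V1=-0.1061-0.01370j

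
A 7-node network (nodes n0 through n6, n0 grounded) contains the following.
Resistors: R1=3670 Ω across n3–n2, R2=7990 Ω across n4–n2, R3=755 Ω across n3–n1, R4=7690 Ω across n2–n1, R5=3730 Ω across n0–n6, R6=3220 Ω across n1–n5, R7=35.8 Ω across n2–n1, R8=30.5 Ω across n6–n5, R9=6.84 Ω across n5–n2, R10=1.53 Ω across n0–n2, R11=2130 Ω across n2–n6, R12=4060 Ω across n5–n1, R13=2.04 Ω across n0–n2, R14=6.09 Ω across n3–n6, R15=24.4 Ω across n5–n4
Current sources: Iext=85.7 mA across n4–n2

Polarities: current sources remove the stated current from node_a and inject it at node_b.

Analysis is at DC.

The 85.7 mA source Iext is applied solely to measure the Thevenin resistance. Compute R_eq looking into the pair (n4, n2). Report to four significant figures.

R_eq = 31.00 Ω

Apply KCL at each of the 6 non-ground nodes and solve the resulting linear system.
Node n1: branches {R3, R4, R6, R7, R12} → V_1 = -0.03408
Node n2: branches {R1, R2, R4, R7, R9, R10, R11, R13, Iext} → V_2 = 0.0001258
Node n3: branches {R1, R3, R14} → V_3 = -0.5320
Node n4: branches {R2, R15, Iext} → V_4 = -2.656
Node n5: branches {R6, R8, R9, R12, R15} → V_5 = -0.5735
Node n6: branches {R5, R8, R11, R14} → V_6 = -0.5369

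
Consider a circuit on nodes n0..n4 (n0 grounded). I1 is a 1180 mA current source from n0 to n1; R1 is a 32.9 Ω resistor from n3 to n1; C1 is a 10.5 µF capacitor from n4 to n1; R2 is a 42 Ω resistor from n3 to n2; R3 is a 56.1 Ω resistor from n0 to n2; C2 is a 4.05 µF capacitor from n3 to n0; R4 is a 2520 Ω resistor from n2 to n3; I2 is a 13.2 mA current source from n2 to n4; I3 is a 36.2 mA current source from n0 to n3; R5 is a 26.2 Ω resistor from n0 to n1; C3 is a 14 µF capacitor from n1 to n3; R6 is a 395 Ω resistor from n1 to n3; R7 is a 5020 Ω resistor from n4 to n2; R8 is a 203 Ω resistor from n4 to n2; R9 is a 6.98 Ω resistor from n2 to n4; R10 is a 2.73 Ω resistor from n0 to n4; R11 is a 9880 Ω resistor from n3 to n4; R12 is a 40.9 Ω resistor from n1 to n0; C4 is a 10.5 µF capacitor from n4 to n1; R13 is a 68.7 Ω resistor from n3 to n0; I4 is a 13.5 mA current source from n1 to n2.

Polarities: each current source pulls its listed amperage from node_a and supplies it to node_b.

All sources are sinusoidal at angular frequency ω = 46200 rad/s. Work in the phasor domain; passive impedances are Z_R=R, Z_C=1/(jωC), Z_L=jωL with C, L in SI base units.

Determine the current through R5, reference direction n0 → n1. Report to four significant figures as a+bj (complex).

-0.07817+0.05310j A

Element admittances at ω=46200 rad/s:
  I1: injects 1.18 A into n1 (from n0)
  Y(R1) = 0.03040+0.000j S between n3,n1
  Y(C1) = 0.000+0.4851j S between n4,n1
  Y(R2) = 0.02381+0.000j S between n3,n2
  Y(R3) = 0.01783+0.000j S between n0,n2
  Y(C2) = 0.000+0.1871j S between n3,n0
  Y(R4) = 0.0003968+0.000j S between n2,n3
  I2: injects 0.0132 A into n4 (from n2)
  I3: injects 0.0362 A into n3 (from n0)
  Y(R5) = 0.03817+0.000j S between n0,n1
  Y(C3) = 0.000+0.6468j S between n1,n3
  Y(R6) = 0.002532+0.000j S between n1,n3
  Y(R7) = 0.0001992+0.000j S between n4,n2
  Y(R8) = 0.004926+0.000j S between n4,n2
  Y(R9) = 0.1433+0.000j S between n2,n4
  Y(R10) = 0.3663+0.000j S between n0,n4
  Y(R11) = 0.0001012+0.000j S between n3,n4
  Y(R12) = 0.02445+0.000j S between n1,n0
  Y(C4) = 0.000+0.4851j S between n4,n1
  Y(R13) = 0.01456+0.000j S between n3,n0
  I4: injects 0.0135 A into n2 (from n1)
Assemble and solve the 4×4 MNA system:
  V(n1)=2.048-1.391j  V(n2)=1.951-0.5444j  V(n3)=1.614-1.121j  V(n4)=2.238-0.5157j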